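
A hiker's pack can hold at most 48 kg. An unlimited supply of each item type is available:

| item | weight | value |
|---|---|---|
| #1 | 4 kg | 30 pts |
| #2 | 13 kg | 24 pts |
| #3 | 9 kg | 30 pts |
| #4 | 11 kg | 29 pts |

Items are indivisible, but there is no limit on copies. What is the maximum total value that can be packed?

Best value-per-unit is #1 at 30/4, and filling with it alone uses weight 12×4=48. No mix of the others beats 12×30 = 360.

360 pts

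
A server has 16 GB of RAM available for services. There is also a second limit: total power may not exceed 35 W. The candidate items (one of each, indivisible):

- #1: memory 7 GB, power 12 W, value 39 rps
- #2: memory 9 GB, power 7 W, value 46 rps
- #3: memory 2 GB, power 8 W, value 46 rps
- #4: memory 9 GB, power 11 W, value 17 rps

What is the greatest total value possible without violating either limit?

Feasible sets respecting both limits:
- #2+#3: memory 11, power 15, value 92
- #1+#2: memory 16, power 19, value 85
- #1+#3: memory 9, power 20, value 85
Best: 92 rps.

92 rps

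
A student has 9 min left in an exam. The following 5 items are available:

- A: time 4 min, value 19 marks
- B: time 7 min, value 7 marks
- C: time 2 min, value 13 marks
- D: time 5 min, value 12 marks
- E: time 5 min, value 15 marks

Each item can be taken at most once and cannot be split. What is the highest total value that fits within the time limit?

Check high-value combinations within 9 min:
- A+E: time 4+5=9, value 19+15=34
- A+C: time 4+2=6, value 19+13=32
- A+D: time 4+5=9, value 19+12=31
- C+E: time 2+5=7, value 13+15=28
Best: 34 marks.

34 marks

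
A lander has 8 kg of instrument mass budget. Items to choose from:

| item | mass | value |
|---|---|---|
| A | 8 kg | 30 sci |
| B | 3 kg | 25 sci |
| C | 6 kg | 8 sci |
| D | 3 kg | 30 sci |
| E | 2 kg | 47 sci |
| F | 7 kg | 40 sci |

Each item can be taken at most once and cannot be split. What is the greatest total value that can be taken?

Check high-value combinations within 8 kg:
- B+D+E: mass 3+3+2=8, value 25+30+47=102
- D+E: mass 3+2=5, value 30+47=77
- B+E: mass 3+2=5, value 25+47=72
Best: 102 sci.

102 sci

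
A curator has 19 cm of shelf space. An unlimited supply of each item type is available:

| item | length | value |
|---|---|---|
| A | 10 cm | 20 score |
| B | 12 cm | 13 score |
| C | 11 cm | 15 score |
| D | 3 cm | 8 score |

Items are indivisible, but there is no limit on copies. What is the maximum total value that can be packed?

Best value-per-unit is D at 8/3, and filling with it alone uses length 6×3=18. No mix of the others beats 6×8 = 48.

48 score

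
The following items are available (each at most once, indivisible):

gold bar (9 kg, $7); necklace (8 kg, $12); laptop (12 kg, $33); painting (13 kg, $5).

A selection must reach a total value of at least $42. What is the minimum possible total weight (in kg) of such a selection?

Subsets with value ≥ 42, sorted by total weight:
- necklace+laptop: weight 20, value 45
- gold bar+necklace+laptop: weight 29, value 52
- necklace+laptop+painting: weight 33, value 50
- gold bar+laptop+painting: weight 34, value 45
Minimum weight: 20 kg.

20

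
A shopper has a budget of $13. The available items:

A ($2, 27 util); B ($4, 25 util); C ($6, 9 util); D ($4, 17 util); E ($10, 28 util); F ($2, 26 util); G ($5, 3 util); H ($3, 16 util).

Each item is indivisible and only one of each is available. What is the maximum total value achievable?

Check high-value combinations within $13:
- A+B+D+F: cost 2+4+4+2=12, value 27+25+17+26=95
- A+B+F+H: cost 2+4+2+3=11, value 27+25+26+16=94
- A+D+F+H: cost 2+4+2+3=11, value 27+17+26+16=86
Best: 95 util.

95 util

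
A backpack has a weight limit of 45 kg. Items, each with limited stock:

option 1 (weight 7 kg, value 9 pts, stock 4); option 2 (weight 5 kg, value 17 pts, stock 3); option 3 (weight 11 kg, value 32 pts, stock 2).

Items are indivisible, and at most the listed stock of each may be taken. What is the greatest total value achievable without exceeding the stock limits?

Top feasible selections:
- 1×option 1 + 3×option 2 + 2×option 3: weight 44, value 124
- 3×option 2 + 2×option 3: weight 37, value 115
- 1×option 1 + 2×option 2 + 2×option 3: weight 39, value 107
Best: 124 pts.

124 pts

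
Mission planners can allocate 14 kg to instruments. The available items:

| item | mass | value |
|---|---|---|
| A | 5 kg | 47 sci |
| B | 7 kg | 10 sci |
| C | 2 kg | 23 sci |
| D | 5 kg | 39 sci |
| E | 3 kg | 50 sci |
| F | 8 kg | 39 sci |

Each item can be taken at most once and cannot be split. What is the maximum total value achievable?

Check high-value combinations within 14 kg:
- A+D+E: mass 5+5+3=13, value 47+39+50=136
- A+C+E: mass 5+2+3=10, value 47+23+50=120
- C+D+E: mass 2+5+3=10, value 23+39+50=112
Best: 136 sci.

136 sci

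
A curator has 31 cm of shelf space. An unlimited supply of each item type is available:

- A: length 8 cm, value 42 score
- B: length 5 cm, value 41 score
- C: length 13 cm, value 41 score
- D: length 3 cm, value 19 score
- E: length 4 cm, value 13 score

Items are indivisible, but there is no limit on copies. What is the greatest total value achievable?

246 score

Best value-per-unit is B at 41/5, and filling with it alone uses length 6×5=30. No mix of the others beats 6×41 = 246.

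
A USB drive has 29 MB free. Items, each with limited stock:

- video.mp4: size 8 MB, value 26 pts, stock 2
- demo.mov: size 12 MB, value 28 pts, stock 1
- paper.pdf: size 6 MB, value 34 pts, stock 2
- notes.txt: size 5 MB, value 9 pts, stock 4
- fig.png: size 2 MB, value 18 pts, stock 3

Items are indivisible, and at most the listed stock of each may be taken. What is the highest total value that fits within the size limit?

Top feasible selections:
- 1×video.mp4 + 2×paper.pdf + 3×fig.png: size 26, value 148
- 2×paper.pdf + 2×notes.txt + 3×fig.png: size 28, value 140
- 2×video.mp4 + 1×paper.pdf + 3×fig.png: size 28, value 140
Best: 148 pts.

148 pts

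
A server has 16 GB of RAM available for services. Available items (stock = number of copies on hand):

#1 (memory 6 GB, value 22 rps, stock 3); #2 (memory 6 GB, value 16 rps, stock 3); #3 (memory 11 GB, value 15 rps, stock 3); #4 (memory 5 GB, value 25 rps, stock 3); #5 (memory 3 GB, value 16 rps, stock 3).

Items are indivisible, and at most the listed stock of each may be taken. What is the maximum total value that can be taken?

Top feasible selections:
- 2×#4 + 2×#5: memory 16, value 82
- 3×#4: memory 15, value 75
- 1×#4 + 3×#5: memory 14, value 73
Best: 82 rps.

82 rps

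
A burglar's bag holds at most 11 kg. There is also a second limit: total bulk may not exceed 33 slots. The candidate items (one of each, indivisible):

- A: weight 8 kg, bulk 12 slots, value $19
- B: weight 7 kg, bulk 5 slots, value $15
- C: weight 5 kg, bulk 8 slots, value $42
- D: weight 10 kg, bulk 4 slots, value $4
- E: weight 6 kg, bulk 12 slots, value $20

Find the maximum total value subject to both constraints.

Feasible sets respecting both limits:
- C+E: weight 11, bulk 20, value 62
- C: weight 5, bulk 8, value 42
- E: weight 6, bulk 12, value 20
Best: $62.

$62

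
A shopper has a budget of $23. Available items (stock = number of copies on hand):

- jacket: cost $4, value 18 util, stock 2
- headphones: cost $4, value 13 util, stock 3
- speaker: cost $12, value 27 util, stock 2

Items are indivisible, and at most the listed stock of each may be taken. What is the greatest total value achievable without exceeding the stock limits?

75 util

Best selections within cost 23 and stock limits:
- 2×jacket + 3×headphones: cost 20, value 75
- 2×jacket + 1×speaker: cost 20, value 63
Best: 75 util.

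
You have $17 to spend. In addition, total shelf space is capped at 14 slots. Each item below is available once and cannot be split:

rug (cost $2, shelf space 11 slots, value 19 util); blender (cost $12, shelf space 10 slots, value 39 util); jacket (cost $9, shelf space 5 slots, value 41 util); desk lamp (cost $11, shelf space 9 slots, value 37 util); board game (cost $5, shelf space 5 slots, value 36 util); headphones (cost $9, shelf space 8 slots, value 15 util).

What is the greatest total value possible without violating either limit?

77 util

Feasible sets respecting both limits:
- jacket+board game: cost 14, shelf space 10, value 77
- desk lamp+board game: cost 16, shelf space 14, value 73
- board game+headphones: cost 14, shelf space 13, value 51
Best: 77 util.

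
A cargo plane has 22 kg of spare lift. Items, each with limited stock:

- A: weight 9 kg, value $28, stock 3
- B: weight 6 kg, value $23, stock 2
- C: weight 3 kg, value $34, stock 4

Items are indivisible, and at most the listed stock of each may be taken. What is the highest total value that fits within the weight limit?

$164

Top feasible selections:
- 1×A + 4×C: weight 21, value 164
- 1×B + 4×C: weight 18, value 159
- 2×B + 3×C: weight 21, value 148
- 4×C: weight 12, value 136
Best: $164.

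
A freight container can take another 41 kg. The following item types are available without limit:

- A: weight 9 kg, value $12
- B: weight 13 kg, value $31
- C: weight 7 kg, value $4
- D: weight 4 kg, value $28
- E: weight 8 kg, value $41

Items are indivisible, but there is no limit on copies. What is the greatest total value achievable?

Best value-per-unit is D at 28/4, and filling with it alone uses weight 10×4=40. No mix of the others beats 10×28 = 280.

$280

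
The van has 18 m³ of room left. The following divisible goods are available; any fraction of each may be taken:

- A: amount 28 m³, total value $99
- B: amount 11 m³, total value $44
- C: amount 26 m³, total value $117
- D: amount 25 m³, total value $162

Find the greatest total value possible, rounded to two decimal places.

Take in order of value per unit:
- D (162/25 per unit): 18 of 25 → value 18×162/25 = 116.6400, running total 116.64
Total 116.64.

116.64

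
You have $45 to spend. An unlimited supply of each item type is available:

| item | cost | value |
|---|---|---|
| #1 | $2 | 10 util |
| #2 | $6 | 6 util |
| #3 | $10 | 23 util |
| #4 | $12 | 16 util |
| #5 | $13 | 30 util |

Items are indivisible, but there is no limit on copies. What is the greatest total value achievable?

Best value-per-unit is #1 at 10/2, and filling with it alone uses cost 22×2=44. No mix of the others beats 22×10 = 220.

220 util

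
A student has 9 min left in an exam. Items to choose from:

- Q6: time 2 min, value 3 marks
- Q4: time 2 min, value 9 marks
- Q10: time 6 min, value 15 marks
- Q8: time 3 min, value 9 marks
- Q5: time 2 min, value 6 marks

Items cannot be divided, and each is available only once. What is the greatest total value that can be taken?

27 marks

Check high-value combinations within 9 min:
- Q6+Q4+Q8+Q5: time 2+2+3+2=9, value 3+9+9+6=27
- Q4+Q8+Q5: time 2+3+2=7, value 9+9+6=24
- Q4+Q10: time 2+6=8, value 9+15=24
Best: 27 marks.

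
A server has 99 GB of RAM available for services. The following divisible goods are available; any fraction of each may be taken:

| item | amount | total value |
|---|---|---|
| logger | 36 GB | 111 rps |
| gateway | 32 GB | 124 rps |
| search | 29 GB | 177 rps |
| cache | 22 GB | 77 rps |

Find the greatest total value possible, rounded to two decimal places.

427.33

Take in order of value per unit:
- search (177/29 per unit): all 29 → value 177, running total 177.00
- gateway (124/32 per unit): all 32 → value 124, running total 301.00
- cache (77/22 per unit): all 22 → value 77, running total 378.00
- logger (111/36 per unit): 16 of 36 → value 16×111/36 = 49.3333, running total 427.33
Total 427.33.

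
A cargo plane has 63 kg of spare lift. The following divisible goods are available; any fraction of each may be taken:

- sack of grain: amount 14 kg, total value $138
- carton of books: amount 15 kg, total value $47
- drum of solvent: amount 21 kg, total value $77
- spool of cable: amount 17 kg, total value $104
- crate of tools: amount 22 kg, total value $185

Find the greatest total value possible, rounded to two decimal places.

463.67

Take in order of value per unit:
- sack of grain (138/14 per unit): all 14 → value 138, running total 138.00
- crate of tools (185/22 per unit): all 22 → value 185, running total 323.00
- spool of cable (104/17 per unit): all 17 → value 104, running total 427.00
- drum of solvent (77/21 per unit): 10 of 21 → value 10×77/21 = 36.6667, running total 463.67
Total 463.67.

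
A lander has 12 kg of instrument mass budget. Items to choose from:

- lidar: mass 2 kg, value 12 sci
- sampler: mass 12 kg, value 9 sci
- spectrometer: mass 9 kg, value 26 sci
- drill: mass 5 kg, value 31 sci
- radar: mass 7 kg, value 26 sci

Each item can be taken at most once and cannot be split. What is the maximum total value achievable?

57 sci

Check high-value combinations within 12 kg:
- drill+radar: mass 5+7=12, value 31+26=57
- lidar+drill: mass 2+5=7, value 12+31=43
- lidar+radar: mass 2+7=9, value 12+26=38
- lidar+spectrometer: mass 2+9=11, value 12+26=38
- drill: mass 5, value 31
Best: 57 sci.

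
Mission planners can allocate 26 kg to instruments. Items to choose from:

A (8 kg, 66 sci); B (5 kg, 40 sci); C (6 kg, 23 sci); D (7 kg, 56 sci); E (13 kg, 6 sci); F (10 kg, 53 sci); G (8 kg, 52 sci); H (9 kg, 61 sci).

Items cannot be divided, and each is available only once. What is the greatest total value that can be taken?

Check high-value combinations within 26 kg:
- A+B+C+D: mass 8+5+6+7=26, value 66+40+23+56=185
- A+D+H: mass 8+7+9=24, value 66+56+61=183
- A+G+H: mass 8+8+9=25, value 66+52+61=179
- A+D+F: mass 8+7+10=25, value 66+56+53=175
- A+D+G: mass 8+7+8=23, value 66+56+52=174
Best: 185 sci.

185 sci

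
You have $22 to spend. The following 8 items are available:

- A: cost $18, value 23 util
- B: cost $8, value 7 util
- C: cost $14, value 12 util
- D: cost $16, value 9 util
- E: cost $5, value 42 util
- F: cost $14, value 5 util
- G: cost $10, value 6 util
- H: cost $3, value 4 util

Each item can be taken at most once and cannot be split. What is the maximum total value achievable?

58 util

Check high-value combinations within $22:
- C+E+H: cost 14+5+3=22, value 12+42+4=58
- C+E: cost 14+5=19, value 12+42=54
- B+E+H: cost 8+5+3=16, value 7+42+4=53
- E+G+H: cost 5+10+3=18, value 42+6+4=52
- D+E: cost 16+5=21, value 9+42=51
Best: 58 util.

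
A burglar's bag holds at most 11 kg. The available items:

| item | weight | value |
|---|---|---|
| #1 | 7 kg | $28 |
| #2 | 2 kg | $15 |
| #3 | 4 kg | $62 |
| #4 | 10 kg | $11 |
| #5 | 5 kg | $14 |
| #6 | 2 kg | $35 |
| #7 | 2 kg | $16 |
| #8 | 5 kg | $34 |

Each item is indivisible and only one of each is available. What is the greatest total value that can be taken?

$131

This is a 0/1 knapsack; check combinations near the capacity.
- #3+#6+#8: weight 4+2+5=11, value 62+35+34=131
- #2+#3+#6+#7: weight 2+4+2+2=10, value 15+62+35+16=128
- #3+#6+#7: weight 4+2+2=8, value 62+35+16=113
Best: $131.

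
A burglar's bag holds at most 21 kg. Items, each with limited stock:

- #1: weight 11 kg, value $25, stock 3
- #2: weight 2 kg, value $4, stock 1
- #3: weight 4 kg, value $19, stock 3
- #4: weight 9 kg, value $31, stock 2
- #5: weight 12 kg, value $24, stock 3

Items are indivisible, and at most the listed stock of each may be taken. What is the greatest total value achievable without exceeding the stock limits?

Top feasible selections:
- 3×#3 + 1×#4: weight 21, value 88
- 1×#2 + 2×#3 + 1×#4: weight 19, value 73
Best: $88.

$88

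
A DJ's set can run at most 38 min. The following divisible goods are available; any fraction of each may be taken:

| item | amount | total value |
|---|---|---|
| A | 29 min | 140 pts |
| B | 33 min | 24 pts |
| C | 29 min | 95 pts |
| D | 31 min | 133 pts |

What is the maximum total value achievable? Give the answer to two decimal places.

178.61

Take in order of value per unit:
- A (140/29 per unit): all 29 → value 140, running total 140.00
- D (133/31 per unit): 9 of 31 → value 9×133/31 = 38.6129, running total 178.61
Total 178.61.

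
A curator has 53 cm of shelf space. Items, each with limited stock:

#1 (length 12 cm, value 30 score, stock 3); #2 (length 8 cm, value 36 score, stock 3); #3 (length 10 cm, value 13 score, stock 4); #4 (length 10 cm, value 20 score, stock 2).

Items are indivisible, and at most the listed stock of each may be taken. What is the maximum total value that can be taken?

168 score

Top feasible selections:
- 2×#1 + 3×#2: length 48, value 168
- 3×#1 + 2×#2: length 52, value 162
- 1×#1 + 3×#2 + 1×#4: length 46, value 158
- 2×#1 + 2×#2 + 1×#4: length 50, value 152
Best: 168 score.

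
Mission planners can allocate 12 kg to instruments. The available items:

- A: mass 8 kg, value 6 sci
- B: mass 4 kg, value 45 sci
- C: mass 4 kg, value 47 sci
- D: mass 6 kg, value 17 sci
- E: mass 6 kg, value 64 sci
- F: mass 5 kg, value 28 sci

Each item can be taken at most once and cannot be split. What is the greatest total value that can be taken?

111 sci

Check high-value combinations within 12 kg:
- C+E: mass 4+6=10, value 47+64=111
- B+E: mass 4+6=10, value 45+64=109
- B+C: mass 4+4=8, value 45+47=92
- E+F: mass 6+5=11, value 64+28=92
- D+E: mass 6+6=12, value 17+64=81
Best: 111 sci.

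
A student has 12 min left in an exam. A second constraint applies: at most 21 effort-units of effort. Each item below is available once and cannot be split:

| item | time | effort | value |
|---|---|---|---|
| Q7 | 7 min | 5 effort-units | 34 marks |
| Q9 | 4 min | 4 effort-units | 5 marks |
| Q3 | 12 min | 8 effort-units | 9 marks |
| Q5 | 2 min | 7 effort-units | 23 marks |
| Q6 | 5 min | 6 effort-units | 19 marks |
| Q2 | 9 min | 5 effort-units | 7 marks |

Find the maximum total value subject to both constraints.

Feasible sets respecting both limits:
- Q7+Q5: time 9, effort 12, value 57
- Q7+Q6: time 12, effort 11, value 53
- Q9+Q5+Q6: time 11, effort 17, value 47
Best: 57 marks.

57 marks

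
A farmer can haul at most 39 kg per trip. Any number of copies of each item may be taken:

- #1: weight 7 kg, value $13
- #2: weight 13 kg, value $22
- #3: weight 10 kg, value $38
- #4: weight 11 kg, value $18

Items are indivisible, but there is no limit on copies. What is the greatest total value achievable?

$127

Best value-per-unit is #3 at 38/10; filling with it alone gives 3×38 = 114.
Optimal mix: 1×#1 + 3×#3 → weight 37, value 127.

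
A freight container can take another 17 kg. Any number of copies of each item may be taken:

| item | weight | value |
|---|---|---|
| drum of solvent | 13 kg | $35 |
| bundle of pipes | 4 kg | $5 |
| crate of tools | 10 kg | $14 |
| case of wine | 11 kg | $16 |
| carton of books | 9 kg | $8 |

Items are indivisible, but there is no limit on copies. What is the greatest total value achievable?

$40

Best value-per-unit is drum of solvent at 35/13; filling with it alone gives 1×35 = 35.
Optimal mix: 1×drum of solvent + 1×bundle of pipes → weight 17, value 40.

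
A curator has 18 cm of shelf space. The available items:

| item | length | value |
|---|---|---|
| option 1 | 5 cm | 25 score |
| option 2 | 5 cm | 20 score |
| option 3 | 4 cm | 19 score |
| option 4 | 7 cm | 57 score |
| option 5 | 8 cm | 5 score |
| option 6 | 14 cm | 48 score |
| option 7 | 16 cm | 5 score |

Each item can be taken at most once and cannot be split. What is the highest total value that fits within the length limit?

Check high-value combinations within 18 cm:
- option 1+option 2+option 4: length 5+5+7=17, value 25+20+57=102
- option 1+option 3+option 4: length 5+4+7=16, value 25+19+57=101
- option 2+option 3+option 4: length 5+4+7=16, value 20+19+57=96
Best: 102 score.

102 score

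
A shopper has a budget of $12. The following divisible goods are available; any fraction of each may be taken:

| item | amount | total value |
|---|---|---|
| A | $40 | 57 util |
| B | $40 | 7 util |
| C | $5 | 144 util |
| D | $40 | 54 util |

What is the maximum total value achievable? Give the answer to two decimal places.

Take in order of value per unit:
- C (144/5 per unit): all 5 → value 144, running total 144.00
- A (57/40 per unit): 7 of 40 → value 7×57/40 = 9.9750, running total 153.98
Total 153.98.

153.98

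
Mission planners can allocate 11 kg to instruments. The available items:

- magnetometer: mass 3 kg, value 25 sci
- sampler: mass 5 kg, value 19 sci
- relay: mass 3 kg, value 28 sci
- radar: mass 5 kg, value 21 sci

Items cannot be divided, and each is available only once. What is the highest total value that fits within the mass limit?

74 sci

Check high-value combinations within 11 kg:
- magnetometer+relay+radar: mass 3+3+5=11, value 25+28+21=74
- magnetometer+sampler+relay: mass 3+5+3=11, value 25+19+28=72
- magnetometer+relay: mass 3+3=6, value 25+28=53
- relay+radar: mass 3+5=8, value 28+21=49
- sampler+relay: mass 5+3=8, value 19+28=47
Best: 74 sci.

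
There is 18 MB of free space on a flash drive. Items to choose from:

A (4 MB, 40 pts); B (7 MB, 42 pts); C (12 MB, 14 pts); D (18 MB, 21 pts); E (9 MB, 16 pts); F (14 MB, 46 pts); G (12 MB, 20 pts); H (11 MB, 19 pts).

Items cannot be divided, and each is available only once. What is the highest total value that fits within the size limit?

86 pts

Check high-value combinations within 18 MB:
- A+F: size 4+14=18, value 40+46=86
- A+B: size 4+7=11, value 40+42=82
- B+H: size 7+11=18, value 42+19=61
- A+G: size 4+12=16, value 40+20=60
- A+H: size 4+11=15, value 40+19=59
Best: 86 pts.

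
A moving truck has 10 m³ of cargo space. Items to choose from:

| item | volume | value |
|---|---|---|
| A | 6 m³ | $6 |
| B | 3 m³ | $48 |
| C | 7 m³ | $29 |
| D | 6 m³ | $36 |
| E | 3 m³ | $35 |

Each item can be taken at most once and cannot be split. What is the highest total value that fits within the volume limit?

$84

Check high-value combinations within 10 m³:
- B+D: volume 3+6=9, value 48+36=84
- B+E: volume 3+3=6, value 48+35=83
- B+C: volume 3+7=10, value 48+29=77
- D+E: volume 6+3=9, value 36+35=71
- C+E: volume 7+3=10, value 29+35=64
Best: $84.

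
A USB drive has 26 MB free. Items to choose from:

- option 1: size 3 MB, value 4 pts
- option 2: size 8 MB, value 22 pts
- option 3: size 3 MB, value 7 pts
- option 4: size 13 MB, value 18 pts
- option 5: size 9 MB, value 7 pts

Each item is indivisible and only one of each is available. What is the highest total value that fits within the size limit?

Check high-value combinations within 26 MB:
- option 2+option 3+option 4: size 8+3+13=24, value 22+7+18=47
- option 1+option 2+option 4: size 3+8+13=24, value 4+22+18=44
- option 2+option 4: size 8+13=21, value 22+18=40
- option 1+option 2+option 3+option 5: size 3+8+3+9=23, value 4+22+7+7=40
- option 2+option 3+option 5: size 8+3+9=20, value 22+7+7=36
Best: 47 pts.

47 pts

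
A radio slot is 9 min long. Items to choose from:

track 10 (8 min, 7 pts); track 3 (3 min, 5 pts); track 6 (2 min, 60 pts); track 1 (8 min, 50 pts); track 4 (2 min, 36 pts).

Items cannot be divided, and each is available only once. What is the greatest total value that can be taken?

101 pts

Check high-value combinations within 9 min:
- track 3+track 6+track 4: duration 3+2+2=7, value 5+60+36=101
- track 6+track 4: duration 2+2=4, value 60+36=96
- track 3+track 6: duration 3+2=5, value 5+60=65
- track 6: duration 2, value 60
- track 1: duration 8, value 50
Best: 101 pts.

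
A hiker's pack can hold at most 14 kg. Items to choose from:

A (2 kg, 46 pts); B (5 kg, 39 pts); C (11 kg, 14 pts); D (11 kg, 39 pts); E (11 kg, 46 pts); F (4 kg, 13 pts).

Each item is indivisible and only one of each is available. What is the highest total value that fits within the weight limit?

Check high-value combinations within 14 kg:
- A+B+F: weight 2+5+4=11, value 46+39+13=98
- A+E: weight 2+11=13, value 46+46=92
- A+B: weight 2+5=7, value 46+39=85
- A+D: weight 2+11=13, value 46+39=85
- A+C: weight 2+11=13, value 46+14=60
Best: 98 pts.

98 pts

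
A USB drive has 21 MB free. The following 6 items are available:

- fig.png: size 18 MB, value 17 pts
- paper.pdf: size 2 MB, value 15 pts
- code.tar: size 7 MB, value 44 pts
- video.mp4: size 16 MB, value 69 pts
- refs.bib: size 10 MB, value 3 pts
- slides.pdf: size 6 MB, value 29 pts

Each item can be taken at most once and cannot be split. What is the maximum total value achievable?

Check high-value combinations within 21 MB:
- paper.pdf+code.tar+slides.pdf: size 2+7+6=15, value 15+44+29=88
- paper.pdf+video.mp4: size 2+16=18, value 15+69=84
- code.tar+slides.pdf: size 7+6=13, value 44+29=73
Best: 88 pts.

88 pts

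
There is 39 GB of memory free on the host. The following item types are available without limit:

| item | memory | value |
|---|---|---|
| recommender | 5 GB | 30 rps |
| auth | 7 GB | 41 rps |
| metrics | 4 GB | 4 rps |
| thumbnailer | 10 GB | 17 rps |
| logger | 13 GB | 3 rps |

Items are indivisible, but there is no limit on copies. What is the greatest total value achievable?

Best value-per-unit is recommender at 30/5; filling with it alone gives 7×30 = 210.
Optimal mix: 5×recommender + 2×auth → memory 39, value 232.

232 rps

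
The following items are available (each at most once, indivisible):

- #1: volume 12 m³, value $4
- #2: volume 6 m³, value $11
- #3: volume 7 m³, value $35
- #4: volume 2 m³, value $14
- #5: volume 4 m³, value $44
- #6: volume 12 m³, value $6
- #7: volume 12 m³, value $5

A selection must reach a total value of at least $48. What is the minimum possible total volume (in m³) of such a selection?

Subsets with value ≥ 48, sorted by total volume:
- #4+#5: volume 6, value 58
- #3+#4: volume 9, value 49
- #2+#5: volume 10, value 55
- #3+#5: volume 11, value 79
Minimum volume: 6 m³.

6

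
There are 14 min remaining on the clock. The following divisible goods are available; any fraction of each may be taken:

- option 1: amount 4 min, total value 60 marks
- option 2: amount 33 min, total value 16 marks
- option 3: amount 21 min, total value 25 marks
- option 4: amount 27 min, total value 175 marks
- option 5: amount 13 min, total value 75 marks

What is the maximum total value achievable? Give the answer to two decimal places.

124.81

Take in order of value per unit:
- option 1 (60/4 per unit): all 4 → value 60, running total 60.00
- option 4 (175/27 per unit): 10 of 27 → value 10×175/27 = 64.8148, running total 124.81
Total 124.81.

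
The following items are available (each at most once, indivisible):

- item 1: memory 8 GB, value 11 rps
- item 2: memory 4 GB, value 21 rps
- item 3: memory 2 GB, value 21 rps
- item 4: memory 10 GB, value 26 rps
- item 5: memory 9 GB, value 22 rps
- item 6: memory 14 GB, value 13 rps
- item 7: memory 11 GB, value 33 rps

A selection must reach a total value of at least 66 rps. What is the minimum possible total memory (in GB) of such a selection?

Subsets with value ≥ 66, sorted by total memory:
- item 2+item 3+item 4: memory 16, value 68
- item 2+item 3+item 7: memory 17, value 75
Minimum memory: 16 GB.

16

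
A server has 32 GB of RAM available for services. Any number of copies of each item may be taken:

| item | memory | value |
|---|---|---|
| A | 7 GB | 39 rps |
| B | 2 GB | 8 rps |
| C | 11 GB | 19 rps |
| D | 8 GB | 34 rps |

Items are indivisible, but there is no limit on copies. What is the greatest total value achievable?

172 rps

Best value-per-unit is A at 39/7; filling with it alone gives 4×39 = 156.
Optimal mix: 4×A + 2×B → memory 32, value 172.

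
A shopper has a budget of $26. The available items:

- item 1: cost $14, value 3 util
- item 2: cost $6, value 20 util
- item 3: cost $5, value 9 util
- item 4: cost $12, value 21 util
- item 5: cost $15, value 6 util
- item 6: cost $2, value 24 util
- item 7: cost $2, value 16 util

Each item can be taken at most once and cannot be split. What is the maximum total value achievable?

Check high-value combinations within $26:
- item 2+item 4+item 6+item 7: cost 6+12+2+2=22, value 20+21+24+16=81
- item 2+item 3+item 4+item 6: cost 6+5+12+2=25, value 20+9+21+24=74
- item 3+item 4+item 6+item 7: cost 5+12+2+2=21, value 9+21+24+16=70
- item 2+item 3+item 6+item 7: cost 6+5+2+2=15, value 20+9+24+16=69
- item 2+item 3+item 4+item 7: cost 6+5+12+2=25, value 20+9+21+16=66
Best: 81 util.

81 util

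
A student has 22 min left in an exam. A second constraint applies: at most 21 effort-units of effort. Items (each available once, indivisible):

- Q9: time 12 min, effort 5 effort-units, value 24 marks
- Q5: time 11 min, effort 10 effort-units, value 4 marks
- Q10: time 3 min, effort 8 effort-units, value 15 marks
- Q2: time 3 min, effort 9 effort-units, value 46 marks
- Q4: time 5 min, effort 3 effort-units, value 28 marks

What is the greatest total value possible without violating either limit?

Feasible sets respecting both limits:
- Q9+Q2+Q4: time 20, effort 17, value 98
- Q10+Q2+Q4: time 11, effort 20, value 89
- Q2+Q4: time 8, effort 12, value 74
Best: 98 marks.

98 marks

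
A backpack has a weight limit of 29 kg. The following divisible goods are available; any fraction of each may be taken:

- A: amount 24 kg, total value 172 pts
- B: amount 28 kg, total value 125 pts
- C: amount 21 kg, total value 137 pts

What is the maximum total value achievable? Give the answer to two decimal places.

Take in order of value per unit:
- A (172/24 per unit): all 24 → value 172, running total 172.00
- C (137/21 per unit): 5 of 21 → value 5×137/21 = 32.6190, running total 204.62
Total 204.62.

204.62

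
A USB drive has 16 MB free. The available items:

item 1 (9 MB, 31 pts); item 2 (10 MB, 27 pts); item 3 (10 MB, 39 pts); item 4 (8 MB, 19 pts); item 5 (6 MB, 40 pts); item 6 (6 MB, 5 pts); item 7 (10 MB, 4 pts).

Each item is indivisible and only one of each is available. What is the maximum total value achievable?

79 pts

Check high-value combinations within 16 MB:
- item 3+item 5: size 10+6=16, value 39+40=79
- item 1+item 5: size 9+6=15, value 31+40=71
- item 2+item 5: size 10+6=16, value 27+40=67
- item 4+item 5: size 8+6=14, value 19+40=59
Best: 79 pts.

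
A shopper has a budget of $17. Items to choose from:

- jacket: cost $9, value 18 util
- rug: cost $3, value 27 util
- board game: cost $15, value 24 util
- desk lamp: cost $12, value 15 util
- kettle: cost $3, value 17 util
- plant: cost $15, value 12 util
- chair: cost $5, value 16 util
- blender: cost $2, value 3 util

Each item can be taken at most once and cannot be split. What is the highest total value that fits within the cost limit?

Check high-value combinations within $17:
- jacket+rug+kettle+blender: cost 9+3+3+2=17, value 18+27+17+3=65
- rug+kettle+chair+blender: cost 3+3+5+2=13, value 27+17+16+3=63
- jacket+rug+kettle: cost 9+3+3=15, value 18+27+17=62
- jacket+rug+chair: cost 9+3+5=17, value 18+27+16=61
Best: 65 util.

65 util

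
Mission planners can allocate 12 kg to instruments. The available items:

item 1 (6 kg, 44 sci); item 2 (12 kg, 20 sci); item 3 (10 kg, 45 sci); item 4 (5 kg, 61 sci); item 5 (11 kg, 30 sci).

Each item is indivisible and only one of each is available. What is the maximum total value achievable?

Check high-value combinations within 12 kg:
- item 1+item 4: mass 6+5=11, value 44+61=105
- item 4: mass 5, value 61
- item 3: mass 10, value 45
- item 1: mass 6, value 44
- item 5: mass 11, value 30
Best: 105 sci.

105 sci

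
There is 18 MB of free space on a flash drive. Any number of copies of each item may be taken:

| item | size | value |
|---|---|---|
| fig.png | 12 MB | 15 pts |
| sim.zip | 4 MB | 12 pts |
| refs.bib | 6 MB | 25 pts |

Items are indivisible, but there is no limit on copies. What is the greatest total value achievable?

75 pts

Best value-per-unit is refs.bib at 25/6, and filling with it alone uses size 3×6=18. No mix of the others beats 3×25 = 75.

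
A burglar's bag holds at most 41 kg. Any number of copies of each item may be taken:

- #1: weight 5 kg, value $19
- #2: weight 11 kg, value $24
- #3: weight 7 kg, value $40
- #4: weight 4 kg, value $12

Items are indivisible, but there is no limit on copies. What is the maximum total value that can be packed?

$219

Best value-per-unit is #3 at 40/7; filling with it alone gives 5×40 = 200.
Optimal mix: 1×#1 + 5×#3 → weight 40, value 219.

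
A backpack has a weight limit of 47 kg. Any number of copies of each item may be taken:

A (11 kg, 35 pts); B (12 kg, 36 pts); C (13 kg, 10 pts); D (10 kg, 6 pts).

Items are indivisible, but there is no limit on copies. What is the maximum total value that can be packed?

Best value-per-unit is A at 35/11; filling with it alone gives 4×35 = 140.
Optimal mix: 1×A + 3×B → weight 47, value 143.

143 pts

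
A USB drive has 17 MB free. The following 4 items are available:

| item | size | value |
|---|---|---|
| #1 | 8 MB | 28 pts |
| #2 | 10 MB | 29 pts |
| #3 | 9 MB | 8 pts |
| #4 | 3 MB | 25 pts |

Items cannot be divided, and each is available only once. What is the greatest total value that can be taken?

54 pts

This is a 0/1 knapsack; check combinations near the capacity.
- #2+#4: size 10+3=13, value 29+25=54
- #1+#4: size 8+3=11, value 28+25=53
- #1+#3: size 8+9=17, value 28+8=36
- #3+#4: size 9+3=12, value 8+25=33
Best: 54 pts.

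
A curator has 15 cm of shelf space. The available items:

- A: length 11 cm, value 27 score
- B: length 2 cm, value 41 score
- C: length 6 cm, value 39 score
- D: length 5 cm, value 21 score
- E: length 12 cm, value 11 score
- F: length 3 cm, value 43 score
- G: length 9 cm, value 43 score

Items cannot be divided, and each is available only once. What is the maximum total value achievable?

127 score

Check high-value combinations within 15 cm:
- B+F+G: length 2+3+9=14, value 41+43+43=127
- B+C+F: length 2+6+3=11, value 41+39+43=123
- B+D+F: length 2+5+3=10, value 41+21+43=105
- C+D+F: length 6+5+3=14, value 39+21+43=103
- B+C+D: length 2+6+5=13, value 41+39+21=101
Best: 127 score.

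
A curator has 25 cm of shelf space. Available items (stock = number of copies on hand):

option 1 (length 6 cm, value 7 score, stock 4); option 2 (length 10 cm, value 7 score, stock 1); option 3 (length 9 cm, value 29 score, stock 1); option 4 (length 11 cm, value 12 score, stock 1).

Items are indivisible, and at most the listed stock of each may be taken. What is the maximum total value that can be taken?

Best selections within length 25 and stock limits:
- 2×option 1 + 1×option 3: length 21, value 43
- 1×option 1 + 1×option 2 + 1×option 3: length 25, value 43
- 1×option 3 + 1×option 4: length 20, value 41
- 1×option 1 + 1×option 3: length 15, value 36
Best: 43 score.

43 score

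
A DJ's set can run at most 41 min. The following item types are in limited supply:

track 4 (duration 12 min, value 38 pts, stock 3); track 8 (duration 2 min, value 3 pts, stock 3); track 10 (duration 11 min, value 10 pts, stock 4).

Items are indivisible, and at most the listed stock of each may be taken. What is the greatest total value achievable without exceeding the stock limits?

Top feasible selections:
- 3×track 4 + 2×track 8: duration 40, value 120
- 3×track 4 + 1×track 8: duration 38, value 117
Best: 120 pts.

120 pts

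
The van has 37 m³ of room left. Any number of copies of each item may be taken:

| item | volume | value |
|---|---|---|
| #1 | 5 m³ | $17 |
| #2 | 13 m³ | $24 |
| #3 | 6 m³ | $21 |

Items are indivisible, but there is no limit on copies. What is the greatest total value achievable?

$127

Best value-per-unit is #3 at 21/6; filling with it alone gives 6×21 = 126.
Optimal mix: 5×#1 + 2×#3 → volume 37, value 127.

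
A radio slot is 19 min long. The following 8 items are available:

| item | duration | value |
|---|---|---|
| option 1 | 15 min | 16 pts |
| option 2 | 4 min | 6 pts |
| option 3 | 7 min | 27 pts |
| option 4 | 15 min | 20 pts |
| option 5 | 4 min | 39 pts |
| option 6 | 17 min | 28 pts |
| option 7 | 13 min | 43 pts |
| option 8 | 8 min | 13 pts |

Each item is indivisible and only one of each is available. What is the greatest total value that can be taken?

This is a 0/1 knapsack; check combinations near the capacity.
- option 5+option 7: duration 4+13=17, value 39+43=82
- option 3+option 5+option 8: duration 7+4+8=19, value 27+39+13=79
- option 2+option 3+option 5: duration 4+7+4=15, value 6+27+39=72
Best: 82 pts.

82 pts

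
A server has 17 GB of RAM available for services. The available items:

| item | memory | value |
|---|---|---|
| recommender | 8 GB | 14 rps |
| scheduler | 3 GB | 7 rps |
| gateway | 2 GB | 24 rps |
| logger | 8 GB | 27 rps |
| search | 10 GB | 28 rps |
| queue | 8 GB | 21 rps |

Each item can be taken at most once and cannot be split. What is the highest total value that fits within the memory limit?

This is a 0/1 knapsack; check combinations near the capacity.
- scheduler+gateway+search: memory 3+2+10=15, value 7+24+28=59
- scheduler+gateway+logger: memory 3+2+8=13, value 7+24+27=58
- gateway+search: memory 2+10=12, value 24+28=52
- scheduler+gateway+queue: memory 3+2+8=13, value 7+24+21=52
- gateway+logger: memory 2+8=10, value 24+27=51
Best: 59 rps.

59 rps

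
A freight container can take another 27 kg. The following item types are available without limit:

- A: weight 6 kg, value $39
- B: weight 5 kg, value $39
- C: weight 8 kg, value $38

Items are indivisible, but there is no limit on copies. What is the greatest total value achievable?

Best value-per-unit is B at 39/5; filling with it alone gives 5×39 = 195.
Optimal mix: 2×A + 3×B → weight 27, value 195.

$195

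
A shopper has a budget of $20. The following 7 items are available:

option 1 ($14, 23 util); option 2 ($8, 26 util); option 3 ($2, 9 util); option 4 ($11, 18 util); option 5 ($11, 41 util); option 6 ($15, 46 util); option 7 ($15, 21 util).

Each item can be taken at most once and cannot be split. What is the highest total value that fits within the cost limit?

Check high-value combinations within $20:
- option 2+option 5: cost 8+11=19, value 26+41=67
- option 3+option 6: cost 2+15=17, value 9+46=55
- option 3+option 5: cost 2+11=13, value 9+41=50
- option 6: cost 15, value 46
- option 2+option 4: cost 8+11=19, value 26+18=44
Best: 67 util.

67 util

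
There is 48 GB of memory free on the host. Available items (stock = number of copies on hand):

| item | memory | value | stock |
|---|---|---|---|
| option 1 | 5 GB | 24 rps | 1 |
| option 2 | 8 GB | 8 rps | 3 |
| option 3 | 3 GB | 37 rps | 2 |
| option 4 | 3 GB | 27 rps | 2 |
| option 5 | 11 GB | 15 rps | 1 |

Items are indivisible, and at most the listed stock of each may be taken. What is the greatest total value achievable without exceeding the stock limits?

Top feasible selections:
- 1×option 1 + 2×option 2 + 2×option 3 + 2×option 4 + 1×option 5: memory 44, value 183
- 1×option 1 + 3×option 2 + 2×option 3 + 2×option 4: memory 41, value 176
Best: 183 rps.

183 rps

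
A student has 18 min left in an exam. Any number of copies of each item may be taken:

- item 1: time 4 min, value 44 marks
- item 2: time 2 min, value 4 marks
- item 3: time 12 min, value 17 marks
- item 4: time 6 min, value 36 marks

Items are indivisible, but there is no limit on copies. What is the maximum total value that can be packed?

Best value-per-unit is item 1 at 44/4; filling with it alone gives 4×44 = 176.
Optimal mix: 4×item 1 + 1×item 2 → time 18, value 180.

180 marks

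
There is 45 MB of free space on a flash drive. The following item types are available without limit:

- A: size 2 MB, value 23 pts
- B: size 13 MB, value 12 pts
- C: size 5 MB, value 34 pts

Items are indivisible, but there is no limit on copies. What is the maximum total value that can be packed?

Best value-per-unit is A at 23/2, and filling with it alone uses size 22×2=44. No mix of the others beats 22×23 = 506.

506 pts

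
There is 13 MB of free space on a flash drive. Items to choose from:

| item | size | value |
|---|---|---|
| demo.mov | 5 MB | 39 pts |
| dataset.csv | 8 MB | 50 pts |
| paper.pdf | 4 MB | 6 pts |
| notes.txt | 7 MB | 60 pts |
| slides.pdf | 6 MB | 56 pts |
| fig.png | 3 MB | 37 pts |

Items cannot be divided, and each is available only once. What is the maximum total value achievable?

Check high-value combinations within 13 MB:
- notes.txt+slides.pdf: size 7+6=13, value 60+56=116
- demo.mov+notes.txt: size 5+7=12, value 39+60=99
- paper.pdf+slides.pdf+fig.png: size 4+6+3=13, value 6+56+37=99
Best: 116 pts.

116 pts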